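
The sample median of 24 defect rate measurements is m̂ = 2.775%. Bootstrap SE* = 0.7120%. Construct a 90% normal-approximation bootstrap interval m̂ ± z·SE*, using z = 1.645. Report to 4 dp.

(1.6038, 3.9462)

Margin = 1.645 × 0.7120 = 1.17124
Interval: 2.775 ± 1.17124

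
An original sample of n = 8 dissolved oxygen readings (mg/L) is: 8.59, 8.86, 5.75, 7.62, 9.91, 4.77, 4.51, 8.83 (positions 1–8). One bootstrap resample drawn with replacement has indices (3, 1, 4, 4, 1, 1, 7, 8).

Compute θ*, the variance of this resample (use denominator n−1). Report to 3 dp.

θ* = 2.480

Resample values: 5.75, 8.59, 7.62, 7.62, 8.59, 8.59, 4.51, 8.83.
Mean = 7.5125; sum of squared deviations = 17.3634
s² = 17.3634 / 7 = 2.4805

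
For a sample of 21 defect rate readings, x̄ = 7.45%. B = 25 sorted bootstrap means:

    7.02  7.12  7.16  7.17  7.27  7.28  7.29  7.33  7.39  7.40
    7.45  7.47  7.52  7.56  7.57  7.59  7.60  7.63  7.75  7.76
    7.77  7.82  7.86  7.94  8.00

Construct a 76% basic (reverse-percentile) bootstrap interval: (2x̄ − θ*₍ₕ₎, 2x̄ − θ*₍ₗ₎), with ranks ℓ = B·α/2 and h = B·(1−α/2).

(7.08, 7.74)

Percentile endpoints at ranks 3 and 22: θ*₍3₎ = 7.16, θ*₍22₎ = 7.82.
Basic interval reflects these around x̄:
  lower = 2 × 7.45 − 7.82 = 7.08
  upper = 2 × 7.45 − 7.16 = 7.74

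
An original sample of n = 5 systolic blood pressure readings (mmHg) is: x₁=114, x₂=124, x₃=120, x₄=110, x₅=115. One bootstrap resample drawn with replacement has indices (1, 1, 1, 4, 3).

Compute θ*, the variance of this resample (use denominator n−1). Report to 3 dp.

Resample values: 114, 114, 114, 110, 120.
Mean = 114.4000; sum of squared deviations = 51.2000
s² = 51.2000 / 4 = 12.8000

θ* = 12.800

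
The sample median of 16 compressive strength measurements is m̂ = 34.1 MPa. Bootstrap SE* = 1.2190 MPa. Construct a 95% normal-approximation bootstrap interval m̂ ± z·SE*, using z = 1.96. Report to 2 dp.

(31.71, 36.49)

Margin = 1.96 × 1.2190 = 2.389
Interval: 34.1 ± 2.389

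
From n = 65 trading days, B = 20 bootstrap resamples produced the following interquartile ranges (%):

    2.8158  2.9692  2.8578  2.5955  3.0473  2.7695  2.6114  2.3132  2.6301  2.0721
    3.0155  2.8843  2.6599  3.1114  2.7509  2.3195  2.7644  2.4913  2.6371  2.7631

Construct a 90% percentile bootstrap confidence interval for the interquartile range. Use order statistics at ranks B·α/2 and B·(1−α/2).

(2.0721, 3.0473)

Sorted replicates: 2.0721, 2.3132, 2.3195, 2.4913, 2.5955, 2.6114, 2.6301, 2.6371, 2.6599, 2.7509, 2.7631, 2.7644, 2.7695, 2.8158, 2.8578, 2.8843, 2.9692, 3.0155, 3.0473, 3.1114
α = 0.10; lower rank = 20 × 0.050 = 1; upper rank = 20 × 0.950 = 19.
The 1st smallest replicate is 2.0721; the 19th is 3.0473.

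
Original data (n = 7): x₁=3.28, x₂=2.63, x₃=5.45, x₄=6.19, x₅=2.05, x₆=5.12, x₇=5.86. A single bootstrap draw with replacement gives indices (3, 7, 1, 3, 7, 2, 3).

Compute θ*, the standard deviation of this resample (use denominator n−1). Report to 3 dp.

θ* = 1.324

Resample values: 5.45, 5.86, 3.28, 5.45, 5.86, 2.63, 5.45.
Mean = 4.8543; sum of squared deviations = 10.5134
s² = 10.5134 / 6 = 1.7522
s = √1.7522 = 1.324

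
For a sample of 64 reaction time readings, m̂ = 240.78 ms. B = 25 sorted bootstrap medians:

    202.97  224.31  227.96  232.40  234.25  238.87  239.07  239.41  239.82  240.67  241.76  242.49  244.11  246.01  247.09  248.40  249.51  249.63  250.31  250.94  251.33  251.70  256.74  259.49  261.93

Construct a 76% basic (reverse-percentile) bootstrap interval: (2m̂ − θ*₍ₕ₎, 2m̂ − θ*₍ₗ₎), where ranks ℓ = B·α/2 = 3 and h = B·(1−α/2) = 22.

(229.86, 253.60)

Percentile endpoints at ranks 3 and 22: θ*₍3₎ = 227.96, θ*₍22₎ = 251.70.
Basic interval reflects these around m̂:
  lower = 2 × 240.78 − 251.70 = 229.86
  upper = 2 × 240.78 − 227.96 = 253.60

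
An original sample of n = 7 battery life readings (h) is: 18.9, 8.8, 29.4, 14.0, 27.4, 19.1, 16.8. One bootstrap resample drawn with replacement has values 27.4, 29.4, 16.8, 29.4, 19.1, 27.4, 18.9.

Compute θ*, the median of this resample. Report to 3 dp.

θ* = 27.400

Sorted: 16.8, 18.9, 19.1, 27.4, 27.4, 29.4, 29.4
Median = middle value = 27.400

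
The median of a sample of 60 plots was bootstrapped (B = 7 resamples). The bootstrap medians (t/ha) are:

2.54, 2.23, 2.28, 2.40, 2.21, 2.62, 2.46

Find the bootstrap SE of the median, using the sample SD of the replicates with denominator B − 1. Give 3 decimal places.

SE* = 0.158

Bootstrap SE is the standard deviation of the 7 replicate medians.
Mean of replicates: (2.54 + 2.23 + 2.28 + 2.40 + 2.21 + 2.62 + 2.46) / 7 = 16.7400 / 7 = 2.3914
Sum of squared deviations: (+0.1486)² + (−0.1614)² + (−0.1114)² + (+0.0086)² + (−0.1814)² + (+0.2286)² + (+0.0686)² = 0.1505
Variance = 0.1505 / 6 = 0.0251
SE* = √0.0251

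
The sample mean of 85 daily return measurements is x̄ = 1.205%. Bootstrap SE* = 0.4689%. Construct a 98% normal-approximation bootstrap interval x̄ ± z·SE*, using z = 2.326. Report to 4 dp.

(0.1143, 2.2957)

Margin = 2.326 × 0.4689 = 1.09066
Interval: 1.205 ± 1.09066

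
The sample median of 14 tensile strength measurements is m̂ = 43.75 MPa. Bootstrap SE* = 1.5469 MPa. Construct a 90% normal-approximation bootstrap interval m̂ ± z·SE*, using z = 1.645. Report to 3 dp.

(41.205, 46.295)

Margin = 1.645 × 1.5469 = 2.5447
Interval: 43.75 ± 2.5447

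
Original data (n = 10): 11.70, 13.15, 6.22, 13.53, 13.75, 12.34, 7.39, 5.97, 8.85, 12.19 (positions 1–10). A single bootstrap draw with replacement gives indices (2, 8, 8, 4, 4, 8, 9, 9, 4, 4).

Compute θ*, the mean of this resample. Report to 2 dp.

θ* = 10.29

Resample values: 13.15, 5.97, 5.97, 13.53, 13.53, 5.97, 8.85, 8.85, 13.53, 13.53.
Mean = (13.15 + 5.97 + 5.97 + 13.53 + 13.53 + 5.97 + 8.85 + 8.85 + 13.53 + 13.53) / 10 = 102.880 / 10 = 10.29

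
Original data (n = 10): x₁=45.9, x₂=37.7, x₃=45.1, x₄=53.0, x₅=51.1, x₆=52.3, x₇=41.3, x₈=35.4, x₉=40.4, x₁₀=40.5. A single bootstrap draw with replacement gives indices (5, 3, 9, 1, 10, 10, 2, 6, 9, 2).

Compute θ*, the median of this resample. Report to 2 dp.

θ* = 40.50

Resample values: 51.1, 45.1, 40.4, 45.9, 40.5, 40.5, 37.7, 52.3, 40.4, 37.7.
Sorted: 37.7, 37.7, 40.4, 40.4, 40.5, 40.5, 45.1, 45.9, 51.1, 52.3
Median = average of the two middle values = 40.50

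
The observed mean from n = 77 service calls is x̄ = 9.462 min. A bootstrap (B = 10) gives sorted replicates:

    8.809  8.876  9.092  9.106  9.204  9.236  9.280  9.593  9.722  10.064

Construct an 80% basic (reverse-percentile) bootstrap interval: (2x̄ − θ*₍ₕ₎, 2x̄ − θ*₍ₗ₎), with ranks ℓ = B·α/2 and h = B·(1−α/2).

Percentile endpoints at ranks 1 and 9: θ*₍1₎ = 8.809, θ*₍9₎ = 9.722.
Basic interval reflects these around x̄:
  lower = 2 × 9.462 − 9.722 = 9.202
  upper = 2 × 9.462 − 8.809 = 10.115

(9.202, 10.115)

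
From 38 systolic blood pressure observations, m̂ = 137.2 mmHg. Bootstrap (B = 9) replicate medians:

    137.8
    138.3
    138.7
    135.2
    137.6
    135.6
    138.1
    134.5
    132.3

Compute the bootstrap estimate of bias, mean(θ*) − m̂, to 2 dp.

mean(θ*) = (137.8 + 138.3 + 138.7 + 135.2 + 137.6 + 135.6 + 138.1 + 134.5 + 132.3) / 9 = 136.456
bias = 136.456 − 137.2

bias = −0.74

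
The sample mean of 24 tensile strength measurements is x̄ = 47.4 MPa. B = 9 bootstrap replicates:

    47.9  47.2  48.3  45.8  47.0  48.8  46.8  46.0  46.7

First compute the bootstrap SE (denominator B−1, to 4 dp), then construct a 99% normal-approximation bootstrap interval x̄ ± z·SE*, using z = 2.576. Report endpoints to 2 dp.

Mean of replicates = 47.1667; sum of squared deviations = 8.1000; SE* = √(8.1000/8) = 1.0062
Margin = 2.576 × 1.0062 = 2.592
Interval: 47.4 ± 2.592

(44.81, 49.99)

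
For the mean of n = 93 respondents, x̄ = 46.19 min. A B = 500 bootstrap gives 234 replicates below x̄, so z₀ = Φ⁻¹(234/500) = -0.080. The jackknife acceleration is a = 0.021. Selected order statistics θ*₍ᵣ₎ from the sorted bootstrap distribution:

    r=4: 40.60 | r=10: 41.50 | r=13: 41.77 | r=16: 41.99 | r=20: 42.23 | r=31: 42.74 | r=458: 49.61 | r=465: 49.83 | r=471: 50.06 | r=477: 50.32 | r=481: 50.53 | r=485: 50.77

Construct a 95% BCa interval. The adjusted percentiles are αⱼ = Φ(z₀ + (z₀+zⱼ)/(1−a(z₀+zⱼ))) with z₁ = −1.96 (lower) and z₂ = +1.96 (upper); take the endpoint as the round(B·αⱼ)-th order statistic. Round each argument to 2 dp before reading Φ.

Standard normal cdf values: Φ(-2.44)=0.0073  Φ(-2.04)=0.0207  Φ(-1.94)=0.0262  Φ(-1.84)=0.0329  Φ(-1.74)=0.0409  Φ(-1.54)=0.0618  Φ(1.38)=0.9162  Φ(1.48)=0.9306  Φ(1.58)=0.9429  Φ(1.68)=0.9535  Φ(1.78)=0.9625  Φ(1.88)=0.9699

Lower: z₀ + z₁ = -0.080 + (-1.960) = -2.040; 1 − a(z₀+z₁) = 1 − (0.021)(-2.040) = 1.0428; argument = -0.080 + (-2.040)/1.0428 = -2.0362 → -2.04.
α₁ = Φ(-2.04) = 0.0207; rank = round(500 × 0.0207) = 10; θ*₍10₎ = 41.50.
Upper: z₀ + z₂ = 1.880; 1 − a(z₀+z₂) = 0.9605; argument = 1.8773 → 1.88; α₂ = 0.9699; rank = 485; θ*₍485₎ = 50.77.

(41.50, 50.77)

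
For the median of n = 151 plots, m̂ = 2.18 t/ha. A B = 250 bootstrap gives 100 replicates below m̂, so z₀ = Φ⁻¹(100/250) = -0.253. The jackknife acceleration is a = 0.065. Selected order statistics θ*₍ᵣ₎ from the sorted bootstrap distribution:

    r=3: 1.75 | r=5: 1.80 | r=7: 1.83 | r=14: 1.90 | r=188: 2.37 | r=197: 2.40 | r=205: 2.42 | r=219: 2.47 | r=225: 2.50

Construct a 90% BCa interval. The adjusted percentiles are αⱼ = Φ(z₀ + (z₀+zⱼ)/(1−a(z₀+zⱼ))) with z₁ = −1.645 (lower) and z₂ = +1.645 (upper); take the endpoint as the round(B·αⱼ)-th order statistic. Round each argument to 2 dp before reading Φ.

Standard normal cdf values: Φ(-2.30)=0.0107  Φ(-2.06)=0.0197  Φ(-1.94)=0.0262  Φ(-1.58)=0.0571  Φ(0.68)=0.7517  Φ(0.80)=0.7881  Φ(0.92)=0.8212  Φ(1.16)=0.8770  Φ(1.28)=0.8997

Lower: z₀ + z₁ = -0.253 + (-1.645) = -1.898; 1 − a(z₀+z₁) = 1 − (0.065)(-1.898) = 1.1234; argument = -0.253 + (-1.898)/1.1234 = -1.9426 → -1.94.
α₁ = Φ(-1.94) = 0.0262; rank = round(250 × 0.0262) = 7; θ*₍7₎ = 1.83.
Upper: z₀ + z₂ = 1.392; 1 − a(z₀+z₂) = 0.9095; argument = 1.2775 → 1.28; α₂ = 0.8997; rank = 225; θ*₍225₎ = 2.50.

(1.83, 2.50)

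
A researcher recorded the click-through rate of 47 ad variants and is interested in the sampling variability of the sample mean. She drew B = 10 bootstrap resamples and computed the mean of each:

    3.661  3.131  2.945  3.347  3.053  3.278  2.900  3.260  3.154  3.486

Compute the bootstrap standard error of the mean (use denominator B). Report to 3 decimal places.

Bootstrap SE is the standard deviation of the 10 replicate means.
Mean of replicates: (3.661 + 3.131 + 2.945 + 3.347 + 3.053 + 3.278 + 2.900 + 3.260 + 3.154 + 3.486) / 10 = 32.21500 / 10 = 3.22150
Sum of squared deviations: (+0.43950)² + (−0.09050)² + (−0.27650)² + (+0.12550)² + (−0.16850)² + (+0.05650)² + (−0.32150)² + (+0.03850)² + (−0.06750)² + (+0.26450)² = 0.50450
Variance = 0.50450 / 10 = 0.05045
SE* = √0.05045

SE* = 0.225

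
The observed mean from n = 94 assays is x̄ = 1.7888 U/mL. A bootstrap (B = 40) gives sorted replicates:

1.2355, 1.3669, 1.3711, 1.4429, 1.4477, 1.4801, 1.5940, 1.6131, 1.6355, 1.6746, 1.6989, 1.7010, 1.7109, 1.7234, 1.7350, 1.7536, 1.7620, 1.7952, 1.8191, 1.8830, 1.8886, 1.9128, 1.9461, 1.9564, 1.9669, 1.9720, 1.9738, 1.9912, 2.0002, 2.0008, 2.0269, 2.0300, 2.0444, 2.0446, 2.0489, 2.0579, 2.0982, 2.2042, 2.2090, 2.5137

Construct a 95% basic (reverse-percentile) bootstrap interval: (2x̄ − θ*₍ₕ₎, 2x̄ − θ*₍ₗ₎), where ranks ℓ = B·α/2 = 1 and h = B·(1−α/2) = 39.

Percentile endpoints at ranks 1 and 39: θ*₍1₎ = 1.2355, θ*₍39₎ = 2.2090.
Basic interval reflects these around x̄:
  lower = 2 × 1.7888 − 2.2090 = 1.3686
  upper = 2 × 1.7888 − 1.2355 = 2.3421

(1.3686, 2.3421)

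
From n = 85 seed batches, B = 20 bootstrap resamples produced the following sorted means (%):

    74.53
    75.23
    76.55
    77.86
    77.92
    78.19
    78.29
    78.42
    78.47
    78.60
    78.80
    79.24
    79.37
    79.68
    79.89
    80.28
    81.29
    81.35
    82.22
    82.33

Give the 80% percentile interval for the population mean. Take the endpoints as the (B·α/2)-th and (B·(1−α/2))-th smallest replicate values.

α = 0.20; lower rank = 20 × 0.100 = 2; upper rank = 20 × 0.900 = 18.
The 2nd smallest replicate is 75.23; the 18th is 81.35.

(75.23, 81.35)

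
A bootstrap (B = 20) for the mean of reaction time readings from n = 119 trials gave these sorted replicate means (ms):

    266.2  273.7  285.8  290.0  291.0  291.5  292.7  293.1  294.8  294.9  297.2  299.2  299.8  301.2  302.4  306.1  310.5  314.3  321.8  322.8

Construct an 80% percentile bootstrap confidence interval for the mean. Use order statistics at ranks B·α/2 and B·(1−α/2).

α = 0.20; lower rank = 20 × 0.100 = 2; upper rank = 20 × 0.900 = 18.
The 2nd smallest replicate is 273.7; the 18th is 314.3.

(273.7, 314.3)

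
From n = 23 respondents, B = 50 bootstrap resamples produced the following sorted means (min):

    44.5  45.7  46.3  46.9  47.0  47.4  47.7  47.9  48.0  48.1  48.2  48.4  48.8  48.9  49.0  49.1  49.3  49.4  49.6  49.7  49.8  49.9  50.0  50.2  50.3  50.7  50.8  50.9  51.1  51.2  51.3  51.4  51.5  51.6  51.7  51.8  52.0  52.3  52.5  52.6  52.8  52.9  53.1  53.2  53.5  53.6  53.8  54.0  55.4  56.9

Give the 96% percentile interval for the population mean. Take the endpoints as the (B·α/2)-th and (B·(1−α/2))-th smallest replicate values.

(44.5, 55.4)

α = 0.04; lower rank = 50 × 0.020 = 1; upper rank = 50 × 0.980 = 49.
The 1st smallest replicate is 44.5; the 49th is 55.4.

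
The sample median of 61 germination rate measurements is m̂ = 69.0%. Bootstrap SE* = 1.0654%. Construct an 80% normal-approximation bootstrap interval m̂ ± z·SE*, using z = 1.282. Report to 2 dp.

(67.63, 70.37)

Margin = 1.282 × 1.0654 = 1.366
Interval: 69.0 ± 1.366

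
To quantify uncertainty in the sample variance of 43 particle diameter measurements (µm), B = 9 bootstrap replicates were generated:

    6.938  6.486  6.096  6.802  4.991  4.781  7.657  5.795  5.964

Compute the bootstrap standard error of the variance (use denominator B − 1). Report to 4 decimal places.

Bootstrap SE is the standard deviation of the 9 replicate variances.
Mean of replicates: (6.938 + 6.486 + 6.096 + 6.802 + 4.991 + 4.781 + 7.657 + 5.795 + 5.964) / 9 = 55.51000 / 9 = 6.16778
Sum of squared deviations: (+0.77022)² + (+0.31822)² + (−0.07178)² + (+0.63422)² + (−1.17678)² + (−1.38678)² + (+1.48922)² + (−0.37278)² + (−0.20378)² = 6.80813
Variance = 6.80813 / 8 = 0.85102
SE* = √0.85102

SE* = 0.9225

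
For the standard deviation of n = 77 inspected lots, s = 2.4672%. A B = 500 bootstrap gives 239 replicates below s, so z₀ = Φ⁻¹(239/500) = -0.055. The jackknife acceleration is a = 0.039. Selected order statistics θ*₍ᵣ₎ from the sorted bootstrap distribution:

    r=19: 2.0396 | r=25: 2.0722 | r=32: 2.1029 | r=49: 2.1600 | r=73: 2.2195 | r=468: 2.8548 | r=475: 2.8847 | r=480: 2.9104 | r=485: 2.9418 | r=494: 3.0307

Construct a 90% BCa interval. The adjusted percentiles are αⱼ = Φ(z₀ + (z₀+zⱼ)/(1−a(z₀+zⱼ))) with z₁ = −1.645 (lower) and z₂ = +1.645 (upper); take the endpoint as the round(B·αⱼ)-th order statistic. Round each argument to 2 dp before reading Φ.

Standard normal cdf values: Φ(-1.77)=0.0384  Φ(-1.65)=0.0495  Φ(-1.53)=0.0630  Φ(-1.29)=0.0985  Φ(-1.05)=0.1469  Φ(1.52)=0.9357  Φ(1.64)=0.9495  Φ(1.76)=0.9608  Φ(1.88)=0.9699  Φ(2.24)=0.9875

Lower: z₀ + z₁ = -0.055 + (-1.645) = -1.700; 1 − a(z₀+z₁) = 1 − (0.039)(-1.700) = 1.0663; argument = -0.055 + (-1.700)/1.0663 = -1.6493 → -1.65.
α₁ = Φ(-1.65) = 0.0495; rank = round(500 × 0.0495) = 25; θ*₍25₎ = 2.0722.
Upper: z₀ + z₂ = 1.590; 1 − a(z₀+z₂) = 0.9380; argument = 1.6401 → 1.64; α₂ = 0.9495; rank = 475; θ*₍475₎ = 2.8847.

(2.0722, 2.8847)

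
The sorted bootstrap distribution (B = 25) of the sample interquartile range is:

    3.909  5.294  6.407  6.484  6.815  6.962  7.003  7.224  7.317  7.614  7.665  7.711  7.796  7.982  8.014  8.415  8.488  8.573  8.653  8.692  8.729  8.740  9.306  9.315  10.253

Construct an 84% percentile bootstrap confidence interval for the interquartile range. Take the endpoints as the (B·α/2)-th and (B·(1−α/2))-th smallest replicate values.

(5.294, 9.306)

α = 0.16; lower rank = 25 × 0.080 = 2; upper rank = 25 × 0.920 = 23.
The 2nd smallest replicate is 5.294; the 23rd is 9.306.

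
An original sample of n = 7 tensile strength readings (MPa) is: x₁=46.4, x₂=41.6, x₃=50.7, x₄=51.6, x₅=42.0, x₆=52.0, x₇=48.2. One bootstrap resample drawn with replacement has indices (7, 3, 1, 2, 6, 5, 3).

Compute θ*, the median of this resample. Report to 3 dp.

Resample values: 48.2, 50.7, 46.4, 41.6, 52.0, 42.0, 50.7.
Sorted: 41.6, 42.0, 46.4, 48.2, 50.7, 50.7, 52.0
Median = middle value = 48.200

θ* = 48.200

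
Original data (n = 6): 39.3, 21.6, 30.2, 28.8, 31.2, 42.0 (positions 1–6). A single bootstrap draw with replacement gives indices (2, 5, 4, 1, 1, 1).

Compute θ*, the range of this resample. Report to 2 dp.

θ* = 17.70

Resample values: 21.6, 31.2, 28.8, 39.3, 39.3, 39.3.
Range = 39.3 − 21.6 = 17.70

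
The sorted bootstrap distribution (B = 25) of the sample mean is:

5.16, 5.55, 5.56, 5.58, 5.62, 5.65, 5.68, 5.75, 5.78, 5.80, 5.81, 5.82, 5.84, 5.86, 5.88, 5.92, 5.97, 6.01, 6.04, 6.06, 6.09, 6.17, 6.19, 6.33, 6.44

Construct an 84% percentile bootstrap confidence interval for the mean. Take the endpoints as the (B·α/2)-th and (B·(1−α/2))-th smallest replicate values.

α = 0.16; lower rank = 25 × 0.080 = 2; upper rank = 25 × 0.920 = 23.
The 2nd smallest replicate is 5.55; the 23rd is 6.19.

(5.55, 6.19)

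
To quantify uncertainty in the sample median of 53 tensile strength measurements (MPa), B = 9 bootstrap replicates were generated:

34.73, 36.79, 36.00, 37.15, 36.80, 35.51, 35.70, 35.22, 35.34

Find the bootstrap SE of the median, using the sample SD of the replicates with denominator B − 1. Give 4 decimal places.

SE* = 0.8299

Bootstrap SE is the standard deviation of the 9 replicate medians.
Mean of replicates: (34.73 + 36.79 + 36.00 + 37.15 + 36.80 + 35.51 + 35.70 + 35.22 + 35.34) / 9 = 323.24000 / 9 = 35.91556
Sum of squared deviations: (−1.18556)² + (+0.87444)² + (+0.08444)² + (+1.23444)² + (+0.88444)² + (−0.40556)² + (−0.21556)² + (−0.69556)² + (−0.57556)² = 5.50942
Variance = 5.50942 / 8 = 0.68868
SE* = √0.68868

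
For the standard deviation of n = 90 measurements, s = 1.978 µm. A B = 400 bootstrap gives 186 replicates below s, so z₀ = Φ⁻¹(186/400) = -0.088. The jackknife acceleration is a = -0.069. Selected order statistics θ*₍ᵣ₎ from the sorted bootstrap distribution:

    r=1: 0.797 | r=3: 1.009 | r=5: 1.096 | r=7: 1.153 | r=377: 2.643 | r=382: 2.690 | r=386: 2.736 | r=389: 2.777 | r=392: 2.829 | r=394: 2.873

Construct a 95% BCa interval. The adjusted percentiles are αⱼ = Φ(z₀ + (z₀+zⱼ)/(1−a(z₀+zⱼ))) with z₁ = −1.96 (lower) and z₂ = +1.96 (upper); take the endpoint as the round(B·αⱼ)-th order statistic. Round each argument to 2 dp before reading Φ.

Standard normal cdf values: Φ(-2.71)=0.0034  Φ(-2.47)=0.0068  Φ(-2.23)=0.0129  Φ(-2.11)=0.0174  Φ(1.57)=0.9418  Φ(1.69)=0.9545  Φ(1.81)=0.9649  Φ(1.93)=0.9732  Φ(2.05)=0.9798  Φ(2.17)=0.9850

Lower: z₀ + z₁ = -0.088 + (-1.960) = -2.048; 1 − a(z₀+z₁) = 1 − (-0.069)(-2.048) = 0.8587; argument = -0.088 + (-2.048)/0.8587 = -2.4730 → -2.47.
α₁ = Φ(-2.47) = 0.0068; rank = round(400 × 0.0068) = 3; θ*₍3₎ = 1.009.
Upper: z₀ + z₂ = 1.872; 1 − a(z₀+z₂) = 1.1292; argument = 1.5699 → 1.57; α₂ = 0.9418; rank = 377; θ*₍377₎ = 2.643.

(1.009, 2.643)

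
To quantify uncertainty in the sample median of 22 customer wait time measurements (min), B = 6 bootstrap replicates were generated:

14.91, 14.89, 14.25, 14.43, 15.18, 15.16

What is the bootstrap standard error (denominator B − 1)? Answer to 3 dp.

SE* = 0.383

Bootstrap SE is the standard deviation of the 6 replicate medians.
Mean of replicates: (14.91 + 14.89 + 14.25 + 14.43 + 15.18 + 15.16) / 6 = 88.8200 / 6 = 14.8033
Sum of squared deviations: (+0.1067)² + (+0.0867)² + (−0.5533)² + (−0.3733)² + (+0.3767)² + (+0.3567)² = 0.7335
Variance = 0.7335 / 5 = 0.1467
SE* = √0.1467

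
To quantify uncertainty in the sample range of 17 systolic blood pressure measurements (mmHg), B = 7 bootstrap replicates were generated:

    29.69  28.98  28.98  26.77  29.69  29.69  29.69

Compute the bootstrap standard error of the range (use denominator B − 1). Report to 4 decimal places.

Bootstrap SE is the standard deviation of the 7 replicate ranges.
Mean of replicates: (29.69 + 28.98 + 28.98 + 26.77 + 29.69 + 29.69 + 29.69) / 7 = 203.49000 / 7 = 29.07000
Sum of squared deviations: (+0.62000)² + (−0.09000)² + (−0.09000)² + (−2.30000)² + (+0.62000)² + (+0.62000)² + (+0.62000)² = 6.84380
Variance = 6.84380 / 6 = 1.14063
SE* = √1.14063

SE* = 1.0680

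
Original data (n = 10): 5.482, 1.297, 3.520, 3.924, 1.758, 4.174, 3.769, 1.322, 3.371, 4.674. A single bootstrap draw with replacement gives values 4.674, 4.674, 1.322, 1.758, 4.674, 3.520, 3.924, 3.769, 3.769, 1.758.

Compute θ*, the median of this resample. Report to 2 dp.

θ* = 3.77

Sorted: 1.322, 1.758, 1.758, 3.520, 3.769, 3.769, 3.924, 4.674, 4.674, 4.674
Median = average of the two middle values = 3.77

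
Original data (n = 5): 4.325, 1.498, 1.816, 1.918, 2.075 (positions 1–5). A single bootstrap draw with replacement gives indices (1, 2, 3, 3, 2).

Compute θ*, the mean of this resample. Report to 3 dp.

θ* = 2.191

Resample values: 4.325, 1.498, 1.816, 1.816, 1.498.
Mean = (4.325 + 1.498 + 1.816 + 1.816 + 1.498) / 5 = 10.9530 / 5 = 2.191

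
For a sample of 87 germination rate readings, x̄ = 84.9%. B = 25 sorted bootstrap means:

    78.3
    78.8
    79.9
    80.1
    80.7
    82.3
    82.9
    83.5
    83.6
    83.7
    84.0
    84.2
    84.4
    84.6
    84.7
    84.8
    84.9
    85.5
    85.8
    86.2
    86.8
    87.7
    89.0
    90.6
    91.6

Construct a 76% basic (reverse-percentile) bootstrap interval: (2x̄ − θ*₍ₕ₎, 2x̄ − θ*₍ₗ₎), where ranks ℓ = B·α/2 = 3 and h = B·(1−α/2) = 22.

(82.1, 89.9)

Percentile endpoints at ranks 3 and 22: θ*₍3₎ = 79.9, θ*₍22₎ = 87.7.
Basic interval reflects these around x̄:
  lower = 2 × 84.9 − 87.7 = 82.1
  upper = 2 × 84.9 − 79.9 = 89.9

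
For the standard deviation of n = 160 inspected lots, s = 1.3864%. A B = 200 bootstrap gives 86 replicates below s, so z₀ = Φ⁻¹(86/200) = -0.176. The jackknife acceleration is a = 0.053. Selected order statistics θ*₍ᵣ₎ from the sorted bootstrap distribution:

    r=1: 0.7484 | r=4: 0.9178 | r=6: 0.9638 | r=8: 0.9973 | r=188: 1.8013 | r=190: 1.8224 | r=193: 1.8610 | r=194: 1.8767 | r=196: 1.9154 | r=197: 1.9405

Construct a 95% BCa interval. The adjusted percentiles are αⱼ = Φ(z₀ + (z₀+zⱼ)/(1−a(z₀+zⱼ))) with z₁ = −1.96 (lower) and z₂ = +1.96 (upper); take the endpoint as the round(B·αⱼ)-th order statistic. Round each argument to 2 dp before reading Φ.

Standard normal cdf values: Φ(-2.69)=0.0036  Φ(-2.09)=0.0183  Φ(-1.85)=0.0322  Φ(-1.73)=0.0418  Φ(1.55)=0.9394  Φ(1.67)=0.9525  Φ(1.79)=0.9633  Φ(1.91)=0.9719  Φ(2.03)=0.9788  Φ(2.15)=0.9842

Lower: z₀ + z₁ = -0.176 + (-1.960) = -2.136; 1 − a(z₀+z₁) = 1 − (0.053)(-2.136) = 1.1132; argument = -0.176 + (-2.136)/1.1132 = -2.0948 → -2.09.
α₁ = Φ(-2.09) = 0.0183; rank = round(200 × 0.0183) = 4; θ*₍4₎ = 0.9178.
Upper: z₀ + z₂ = 1.784; 1 − a(z₀+z₂) = 0.9054; argument = 1.7943 → 1.79; α₂ = 0.9633; rank = 193; θ*₍193₎ = 1.8610.

(0.9178, 1.8610)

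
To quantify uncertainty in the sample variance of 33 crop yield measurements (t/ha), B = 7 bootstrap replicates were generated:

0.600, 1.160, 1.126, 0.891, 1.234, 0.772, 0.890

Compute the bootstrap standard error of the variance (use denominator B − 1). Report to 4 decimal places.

SE* = 0.2298

Bootstrap SE is the standard deviation of the 7 replicate variances.
Mean of replicates: (0.600 + 1.160 + 1.126 + 0.891 + 1.234 + 0.772 + 0.890) / 7 = 6.67300 / 7 = 0.95329
Sum of squared deviations: (−0.35329)² + (+0.20671)² + (+0.17271)² + (−0.06229)² + (+0.28071)² + (−0.18129)² + (−0.06329)² = 0.31692
Variance = 0.31692 / 6 = 0.05282
SE* = √0.05282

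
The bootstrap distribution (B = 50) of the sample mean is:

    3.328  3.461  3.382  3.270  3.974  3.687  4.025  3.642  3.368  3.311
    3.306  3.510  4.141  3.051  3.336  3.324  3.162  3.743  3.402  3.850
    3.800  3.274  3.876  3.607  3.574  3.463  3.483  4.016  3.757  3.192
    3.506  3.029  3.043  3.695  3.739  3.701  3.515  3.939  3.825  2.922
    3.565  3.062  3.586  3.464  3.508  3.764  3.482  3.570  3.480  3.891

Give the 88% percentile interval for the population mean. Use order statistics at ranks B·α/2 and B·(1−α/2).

Sorted replicates: 2.922, 3.029, 3.043, 3.051, 3.062, 3.162, 3.192, 3.270, 3.274, 3.306, 3.311, 3.324, 3.328, 3.336, 3.368, 3.382, 3.402, 3.461, 3.463, 3.464, 3.480, 3.482, 3.483, 3.506, 3.508, 3.510, 3.515, 3.565, 3.570, 3.574, 3.586, 3.607, 3.642, 3.687, 3.695, 3.701, 3.739, 3.743, 3.757, 3.764, 3.800, 3.825, 3.850, 3.876, 3.891, 3.939, 3.974, 4.016, 4.025, 4.141
α = 0.12; lower rank = 50 × 0.060 = 3; upper rank = 50 × 0.940 = 47.
The 3rd smallest replicate is 3.043; the 47th is 3.974.

(3.043, 3.974)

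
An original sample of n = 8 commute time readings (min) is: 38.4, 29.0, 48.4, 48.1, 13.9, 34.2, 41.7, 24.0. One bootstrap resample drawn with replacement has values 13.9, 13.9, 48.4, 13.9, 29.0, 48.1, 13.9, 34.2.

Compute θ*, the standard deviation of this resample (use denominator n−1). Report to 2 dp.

Mean = 26.9125; sum of squared deviations = 1645.3888
s² = 1645.3888 / 7 = 235.0555
s = √235.0555 = 15.33

θ* = 15.33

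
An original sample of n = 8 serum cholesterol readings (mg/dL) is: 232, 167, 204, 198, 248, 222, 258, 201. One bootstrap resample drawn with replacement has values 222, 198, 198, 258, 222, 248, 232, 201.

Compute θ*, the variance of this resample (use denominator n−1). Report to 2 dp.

θ* = 523.41

Mean = 222.3750; sum of squared deviations = 3663.8750
s² = 3663.8750 / 7 = 523.4107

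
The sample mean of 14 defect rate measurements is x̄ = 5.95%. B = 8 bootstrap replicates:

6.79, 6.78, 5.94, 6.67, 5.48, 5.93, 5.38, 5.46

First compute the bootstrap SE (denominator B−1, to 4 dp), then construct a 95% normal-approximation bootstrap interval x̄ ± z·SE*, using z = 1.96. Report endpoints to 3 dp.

(4.752, 7.148)

Mean of replicates = 6.0537; sum of squared deviations = 2.6132; SE* = √(2.6132/7) = 0.6110
Margin = 1.96 × 0.6110 = 1.1976
Interval: 5.95 ± 1.1976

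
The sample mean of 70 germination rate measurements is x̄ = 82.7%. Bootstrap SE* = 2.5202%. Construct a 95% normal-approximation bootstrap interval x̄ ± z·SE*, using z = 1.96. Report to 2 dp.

Margin = 1.96 × 2.5202 = 4.940
Interval: 82.7 ± 4.940

(77.76, 87.64)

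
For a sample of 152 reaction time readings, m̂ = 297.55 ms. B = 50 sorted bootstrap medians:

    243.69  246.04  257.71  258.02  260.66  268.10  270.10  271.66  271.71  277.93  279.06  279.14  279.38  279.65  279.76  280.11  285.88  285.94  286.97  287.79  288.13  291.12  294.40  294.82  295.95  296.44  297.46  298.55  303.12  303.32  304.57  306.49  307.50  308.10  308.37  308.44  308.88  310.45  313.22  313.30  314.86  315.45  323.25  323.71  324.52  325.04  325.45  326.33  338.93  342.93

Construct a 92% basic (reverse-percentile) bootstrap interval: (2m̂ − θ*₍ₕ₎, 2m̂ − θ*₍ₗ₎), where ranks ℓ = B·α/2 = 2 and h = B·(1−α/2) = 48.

(268.77, 349.06)

Percentile endpoints at ranks 2 and 48: θ*₍2₎ = 246.04, θ*₍48₎ = 326.33.
Basic interval reflects these around m̂:
  lower = 2 × 297.55 − 326.33 = 268.77
  upper = 2 × 297.55 − 246.04 = 349.06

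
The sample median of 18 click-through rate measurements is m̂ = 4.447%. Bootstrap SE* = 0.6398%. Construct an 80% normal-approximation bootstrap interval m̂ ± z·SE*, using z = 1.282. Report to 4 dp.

(3.6268, 5.2672)

Margin = 1.282 × 0.6398 = 0.82022
Interval: 4.447 ± 0.82022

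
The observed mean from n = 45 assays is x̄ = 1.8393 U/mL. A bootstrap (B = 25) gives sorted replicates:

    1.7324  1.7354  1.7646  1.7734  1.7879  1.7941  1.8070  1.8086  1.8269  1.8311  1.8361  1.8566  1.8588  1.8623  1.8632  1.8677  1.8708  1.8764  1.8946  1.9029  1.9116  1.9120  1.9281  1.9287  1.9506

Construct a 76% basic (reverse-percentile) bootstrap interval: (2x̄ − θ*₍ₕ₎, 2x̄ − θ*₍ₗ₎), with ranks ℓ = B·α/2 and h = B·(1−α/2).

Percentile endpoints at ranks 3 and 22: θ*₍3₎ = 1.7646, θ*₍22₎ = 1.9120.
Basic interval reflects these around x̄:
  lower = 2 × 1.8393 − 1.9120 = 1.7666
  upper = 2 × 1.8393 − 1.7646 = 1.9140

(1.7666, 1.9140)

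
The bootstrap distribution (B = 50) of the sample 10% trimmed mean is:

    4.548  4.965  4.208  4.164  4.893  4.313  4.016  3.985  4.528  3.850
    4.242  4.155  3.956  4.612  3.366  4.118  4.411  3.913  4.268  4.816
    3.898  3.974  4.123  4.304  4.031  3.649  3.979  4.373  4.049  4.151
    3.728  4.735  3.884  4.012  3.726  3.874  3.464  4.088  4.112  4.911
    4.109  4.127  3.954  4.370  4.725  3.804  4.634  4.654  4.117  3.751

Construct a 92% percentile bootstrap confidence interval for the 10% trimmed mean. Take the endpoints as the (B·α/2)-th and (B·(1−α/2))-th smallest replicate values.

Sorted replicates: 3.366, 3.464, 3.649, 3.726, 3.728, 3.751, 3.804, 3.850, 3.874, 3.884, 3.898, 3.913, 3.954, 3.956, 3.974, 3.979, 3.985, 4.012, 4.016, 4.031, 4.049, 4.088, 4.109, 4.112, 4.117, 4.118, 4.123, 4.127, 4.151, 4.155, 4.164, 4.208, 4.242, 4.268, 4.304, 4.313, 4.370, 4.373, 4.411, 4.528, 4.548, 4.612, 4.634, 4.654, 4.725, 4.735, 4.816, 4.893, 4.911, 4.965
α = 0.08; lower rank = 50 × 0.040 = 2; upper rank = 50 × 0.960 = 48.
The 2nd smallest replicate is 3.464; the 48th is 4.893.

(3.464, 4.893)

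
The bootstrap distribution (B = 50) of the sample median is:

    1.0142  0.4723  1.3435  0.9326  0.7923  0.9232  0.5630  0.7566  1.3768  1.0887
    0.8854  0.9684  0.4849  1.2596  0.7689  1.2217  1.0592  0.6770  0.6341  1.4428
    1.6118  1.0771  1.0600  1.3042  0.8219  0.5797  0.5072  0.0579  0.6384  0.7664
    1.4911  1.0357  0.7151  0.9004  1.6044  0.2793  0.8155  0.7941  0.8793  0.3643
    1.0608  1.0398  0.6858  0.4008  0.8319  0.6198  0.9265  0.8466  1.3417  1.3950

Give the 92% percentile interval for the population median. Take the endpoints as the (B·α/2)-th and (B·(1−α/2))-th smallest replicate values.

Sorted replicates: 0.0579, 0.2793, 0.3643, 0.4008, 0.4723, 0.4849, 0.5072, 0.5630, 0.5797, 0.6198, 0.6341, 0.6384, 0.6770, 0.6858, 0.7151, 0.7566, 0.7664, 0.7689, 0.7923, 0.7941, 0.8155, 0.8219, 0.8319, 0.8466, 0.8793, 0.8854, 0.9004, 0.9232, 0.9265, 0.9326, 0.9684, 1.0142, 1.0357, 1.0398, 1.0592, 1.0600, 1.0608, 1.0771, 1.0887, 1.2217, 1.2596, 1.3042, 1.3417, 1.3435, 1.3768, 1.3950, 1.4428, 1.4911, 1.6044, 1.6118
α = 0.08; lower rank = 50 × 0.040 = 2; upper rank = 50 × 0.960 = 48.
The 2nd smallest replicate is 0.2793; the 48th is 1.4911.

(0.2793, 1.4911)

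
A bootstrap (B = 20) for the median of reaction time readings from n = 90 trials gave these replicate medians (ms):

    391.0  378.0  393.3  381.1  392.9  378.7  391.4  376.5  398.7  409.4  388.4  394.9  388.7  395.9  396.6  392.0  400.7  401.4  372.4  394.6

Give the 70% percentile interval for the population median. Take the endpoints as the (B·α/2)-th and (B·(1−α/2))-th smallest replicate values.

Sorted replicates: 372.4, 376.5, 378.0, 378.7, 381.1, 388.4, 388.7, 391.0, 391.4, 392.0, 392.9, 393.3, 394.6, 394.9, 395.9, 396.6, 398.7, 400.7, 401.4, 409.4
α = 0.30; lower rank = 20 × 0.150 = 3; upper rank = 20 × 0.850 = 17.
The 3rd smallest replicate is 378.0; the 17th is 398.7.

(378.0, 398.7)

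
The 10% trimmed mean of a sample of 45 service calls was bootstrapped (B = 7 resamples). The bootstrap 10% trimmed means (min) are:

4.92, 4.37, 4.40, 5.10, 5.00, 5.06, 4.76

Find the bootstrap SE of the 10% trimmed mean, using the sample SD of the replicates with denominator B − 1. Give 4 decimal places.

Bootstrap SE is the standard deviation of the 7 replicate 10% trimmed means.
Mean of replicates: (4.92 + 4.37 + 4.40 + 5.10 + 5.00 + 5.06 + 4.76) / 7 = 33.61000 / 7 = 4.80143
Sum of squared deviations: (+0.11857)² + (−0.43143)² + (−0.40143)² + (+0.29857)² + (+0.19857)² + (+0.25857)² + (−0.04143)² = 0.55849
Variance = 0.55849 / 6 = 0.09308
SE* = √0.09308

SE* = 0.3051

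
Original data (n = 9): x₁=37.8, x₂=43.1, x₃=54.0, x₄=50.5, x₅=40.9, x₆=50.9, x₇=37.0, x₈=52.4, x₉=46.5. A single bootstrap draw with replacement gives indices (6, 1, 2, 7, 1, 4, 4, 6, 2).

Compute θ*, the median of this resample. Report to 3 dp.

Resample values: 50.9, 37.8, 43.1, 37.0, 37.8, 50.5, 50.5, 50.9, 43.1.
Sorted: 37.0, 37.8, 37.8, 43.1, 43.1, 50.5, 50.5, 50.9, 50.9
Median = middle value = 43.100

θ* = 43.100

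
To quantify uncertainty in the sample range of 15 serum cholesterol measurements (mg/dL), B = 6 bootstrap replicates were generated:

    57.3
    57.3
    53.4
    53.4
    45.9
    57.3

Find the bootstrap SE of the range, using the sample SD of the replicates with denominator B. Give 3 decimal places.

SE* = 4.061

Bootstrap SE is the standard deviation of the 6 replicate ranges.
Mean of replicates: (57.3 + 57.3 + 53.4 + 53.4 + 45.9 + 57.3) / 6 = 324.6000 / 6 = 54.1000
Sum of squared deviations: (+3.2000)² + (+3.2000)² + (−0.7000)² + (−0.7000)² + (−8.2000)² + (+3.2000)² = 98.9400
Variance = 98.9400 / 6 = 16.4900
SE* = √16.4900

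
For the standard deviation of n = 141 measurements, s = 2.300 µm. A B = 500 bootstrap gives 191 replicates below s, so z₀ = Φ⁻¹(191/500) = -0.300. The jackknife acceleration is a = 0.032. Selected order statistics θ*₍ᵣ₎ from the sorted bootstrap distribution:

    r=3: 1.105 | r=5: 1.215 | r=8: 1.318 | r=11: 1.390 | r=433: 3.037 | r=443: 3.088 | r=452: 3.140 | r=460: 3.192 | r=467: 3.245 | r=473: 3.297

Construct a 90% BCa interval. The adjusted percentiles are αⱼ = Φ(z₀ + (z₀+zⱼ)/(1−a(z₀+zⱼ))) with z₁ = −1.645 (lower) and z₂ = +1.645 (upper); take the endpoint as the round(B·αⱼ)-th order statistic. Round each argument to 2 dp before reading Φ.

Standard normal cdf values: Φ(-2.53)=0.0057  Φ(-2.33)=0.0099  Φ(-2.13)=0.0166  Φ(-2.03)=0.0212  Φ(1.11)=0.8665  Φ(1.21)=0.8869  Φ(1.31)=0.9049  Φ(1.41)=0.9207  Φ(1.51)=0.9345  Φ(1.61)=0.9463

Lower: z₀ + z₁ = -0.300 + (-1.645) = -1.945; 1 − a(z₀+z₁) = 1 − (0.032)(-1.945) = 1.0622; argument = -0.300 + (-1.945)/1.0622 = -2.1310 → -2.13.
α₁ = Φ(-2.13) = 0.0166; rank = round(500 × 0.0166) = 8; θ*₍8₎ = 1.318.
Upper: z₀ + z₂ = 1.345; 1 − a(z₀+z₂) = 0.9570; argument = 1.1055 → 1.11; α₂ = 0.8665; rank = 433; θ*₍433₎ = 3.037.

(1.318, 3.037)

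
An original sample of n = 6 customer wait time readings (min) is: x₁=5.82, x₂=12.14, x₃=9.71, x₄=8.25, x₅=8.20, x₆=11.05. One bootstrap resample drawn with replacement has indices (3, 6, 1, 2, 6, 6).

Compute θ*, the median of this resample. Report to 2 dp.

Resample values: 9.71, 11.05, 5.82, 12.14, 11.05, 11.05.
Sorted: 5.82, 9.71, 11.05, 11.05, 11.05, 12.14
Median = average of the two middle values = 11.05

θ* = 11.05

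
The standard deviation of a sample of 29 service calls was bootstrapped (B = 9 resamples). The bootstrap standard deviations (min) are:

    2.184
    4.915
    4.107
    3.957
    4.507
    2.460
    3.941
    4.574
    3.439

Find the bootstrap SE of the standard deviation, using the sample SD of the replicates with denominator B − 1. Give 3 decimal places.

SE* = 0.937

Bootstrap SE is the standard deviation of the 9 replicate standard deviations.
Mean of replicates: (2.184 + 4.915 + 4.107 + 3.957 + 4.507 + 2.460 + 3.941 + 4.574 + 3.439) / 9 = 34.0840 / 9 = 3.7871
Sum of squared deviations: (−1.6031)² + (+1.1279)² + (+0.3199)² + (+0.1699)² + (+0.7199)² + (−1.3271)² + (+0.1539)² + (+0.7869)² + (−0.3481)² = 7.0168
Variance = 7.0168 / 8 = 0.8771
SE* = √0.8771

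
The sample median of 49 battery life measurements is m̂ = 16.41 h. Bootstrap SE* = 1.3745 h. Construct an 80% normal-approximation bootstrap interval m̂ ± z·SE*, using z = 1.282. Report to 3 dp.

Margin = 1.282 × 1.3745 = 1.7621
Interval: 16.41 ± 1.7621

(14.648, 18.172)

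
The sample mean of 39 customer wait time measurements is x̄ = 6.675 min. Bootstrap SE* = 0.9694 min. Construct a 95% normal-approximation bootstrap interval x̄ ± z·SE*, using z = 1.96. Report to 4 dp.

(4.7750, 8.5750)

Margin = 1.96 × 0.9694 = 1.90002
Interval: 6.675 ± 1.90002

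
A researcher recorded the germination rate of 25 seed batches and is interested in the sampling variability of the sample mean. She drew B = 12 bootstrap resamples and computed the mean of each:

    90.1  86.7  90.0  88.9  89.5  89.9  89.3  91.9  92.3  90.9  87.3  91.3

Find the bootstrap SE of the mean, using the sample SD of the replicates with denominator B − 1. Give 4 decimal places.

SE* = 1.6855

Bootstrap SE is the standard deviation of the 12 replicate means.
Mean of replicates: (90.1 + 86.7 + 90.0 + 88.9 + 89.5 + 89.9 + 89.3 + 91.9 + 92.3 + 90.9 + 87.3 + 91.3) / 12 = 1078.10000 / 12 = 89.84167
Sum of squared deviations: (+0.25833)² + (−3.14167)² + (+0.15833)² + (−0.94167)² + (−0.34167)² + (+0.05833)² + (−0.54167)² + (+2.05833)² + (+2.45833)² + (+1.05833)² + (−2.54167)² + (+1.45833)² = 31.24917
Variance = 31.24917 / 11 = 2.84083
SE* = √2.84083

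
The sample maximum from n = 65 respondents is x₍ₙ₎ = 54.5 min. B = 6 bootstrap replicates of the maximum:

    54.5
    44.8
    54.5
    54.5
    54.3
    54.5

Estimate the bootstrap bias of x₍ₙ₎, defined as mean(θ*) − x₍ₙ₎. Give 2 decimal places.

mean(θ*) = (54.5 + 44.8 + 54.5 + 54.5 + 54.3 + 54.5) / 6 = 52.850
bias = 52.850 − 54.5

bias = −1.65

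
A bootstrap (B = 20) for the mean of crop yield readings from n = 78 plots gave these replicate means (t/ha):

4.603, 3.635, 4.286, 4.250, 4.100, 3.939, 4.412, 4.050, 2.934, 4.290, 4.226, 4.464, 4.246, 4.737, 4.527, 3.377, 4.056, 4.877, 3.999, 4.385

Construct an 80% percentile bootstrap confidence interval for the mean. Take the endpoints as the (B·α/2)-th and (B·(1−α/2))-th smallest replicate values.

(3.377, 4.603)

Sorted replicates: 2.934, 3.377, 3.635, 3.939, 3.999, 4.050, 4.056, 4.100, 4.226, 4.246, 4.250, 4.286, 4.290, 4.385, 4.412, 4.464, 4.527, 4.603, 4.737, 4.877
α = 0.20; lower rank = 20 × 0.100 = 2; upper rank = 20 × 0.900 = 18.
The 2nd smallest replicate is 3.377; the 18th is 4.603.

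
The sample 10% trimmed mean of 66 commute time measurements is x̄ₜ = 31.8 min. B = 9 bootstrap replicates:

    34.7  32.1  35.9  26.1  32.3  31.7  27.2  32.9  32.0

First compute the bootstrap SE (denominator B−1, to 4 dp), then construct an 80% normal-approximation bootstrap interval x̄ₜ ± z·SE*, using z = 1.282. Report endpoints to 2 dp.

(27.74, 35.86)

Mean of replicates = 31.6556; sum of squared deviations = 80.2822; SE* = √(80.2822/8) = 3.1679
Margin = 1.282 × 3.1679 = 4.061
Interval: 31.8 ± 4.061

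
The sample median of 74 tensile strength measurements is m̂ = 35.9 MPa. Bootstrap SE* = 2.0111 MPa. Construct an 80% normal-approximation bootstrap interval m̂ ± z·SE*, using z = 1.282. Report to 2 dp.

Margin = 1.282 × 2.0111 = 2.578
Interval: 35.9 ± 2.578

(33.32, 38.48)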